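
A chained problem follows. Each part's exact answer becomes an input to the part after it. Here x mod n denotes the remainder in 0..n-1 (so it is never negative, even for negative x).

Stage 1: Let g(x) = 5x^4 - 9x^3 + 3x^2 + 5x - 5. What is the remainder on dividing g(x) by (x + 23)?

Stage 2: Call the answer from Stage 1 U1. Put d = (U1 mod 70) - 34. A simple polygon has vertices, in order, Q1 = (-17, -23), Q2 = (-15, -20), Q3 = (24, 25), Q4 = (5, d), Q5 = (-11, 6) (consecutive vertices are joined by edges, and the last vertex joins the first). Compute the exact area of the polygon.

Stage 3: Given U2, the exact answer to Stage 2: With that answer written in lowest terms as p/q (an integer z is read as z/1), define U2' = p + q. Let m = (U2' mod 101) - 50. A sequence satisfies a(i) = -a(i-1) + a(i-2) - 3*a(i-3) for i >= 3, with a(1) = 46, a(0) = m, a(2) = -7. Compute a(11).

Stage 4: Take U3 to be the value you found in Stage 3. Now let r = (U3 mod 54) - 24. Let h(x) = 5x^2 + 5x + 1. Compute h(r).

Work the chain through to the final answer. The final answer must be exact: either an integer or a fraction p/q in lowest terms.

451

Stage 1: remainder = value at the root: 5*(-23)^4 - 9*(-23)^3 + 3*(-23)^2 + 5*(-23)^1 - 5 = (1399205) + (109503) + (1587) + (-115) + (-5) = 1510175; answer 1510175
Stage 2: U1 = 1510175; d = 31; cross terms: (-17*-20 - -15*-23)=-5, (-15*25 - 24*-20)=105, (24*31 - 5*25)=619, (5*6 - -11*31)=371, (-11*-23 - -17*6)=355; twice the area = |1445| = 1445; area = 1445/2; answer 1445/2
Stage 3: U2 = 1445/2; threaded value p + q = 1447; m = -17; a(3) = -1*(-7) + 1*(46) - 3*(-17) = 104; iterating: a(3)=104, a(4)=-249, a(5)=374, a(6)=-935, a(7)=2056, a(8)=-4113, a(9)=8974, a(10)=-19255, a(11)=40568; answer 40568
Stage 4: U3 = 40568; r = -10; 5*(-10)^2 + 5*(-10)^1 + 1 = (500) + (-50) + (1) = 451; answer 451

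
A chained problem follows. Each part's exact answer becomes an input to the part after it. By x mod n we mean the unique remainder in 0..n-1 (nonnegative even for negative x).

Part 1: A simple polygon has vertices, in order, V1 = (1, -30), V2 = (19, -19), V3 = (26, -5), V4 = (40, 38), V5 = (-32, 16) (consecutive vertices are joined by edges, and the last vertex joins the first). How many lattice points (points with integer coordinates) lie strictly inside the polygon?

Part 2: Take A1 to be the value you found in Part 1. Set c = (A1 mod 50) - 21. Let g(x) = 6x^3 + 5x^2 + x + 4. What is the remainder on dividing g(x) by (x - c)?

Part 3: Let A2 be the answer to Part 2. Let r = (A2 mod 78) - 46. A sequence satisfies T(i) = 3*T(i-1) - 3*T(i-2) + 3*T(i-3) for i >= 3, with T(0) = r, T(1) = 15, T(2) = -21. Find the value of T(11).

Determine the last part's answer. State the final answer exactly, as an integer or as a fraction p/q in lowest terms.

-30942

Part 1: cross terms: (1*-19 - 19*-30)=551, (19*-5 - 26*-19)=399, (26*38 - 40*-5)=1188, (40*16 - -32*38)=1856, (-32*-30 - 1*16)=944; twice the area = |4938| = 4938; area = 2469; boundary points = 1 + 7 + 1 + 2 + 1 = 12; strictly interior points = area - boundary/2 + 1 = 2464; answer 2464
Part 2: A1 = 2464; c = -7; remainder = value at the root: 6*(-7)^3 + 5*(-7)^2 + 1*(-7)^1 + 4 = (-2058) + (245) + (-7) + (4) = -1816; answer -1816
Part 3: A2 = -1816; r = 10; T(3) = 3*(-21) - 3*(15) + 3*(10) = -78; iterating: T(3)=-78, T(4)=-126, T(5)=-207, T(6)=-477, T(7)=-1188, T(8)=-2754, T(9)=-6129, T(10)=-13689, T(11)=-30942; answer -30942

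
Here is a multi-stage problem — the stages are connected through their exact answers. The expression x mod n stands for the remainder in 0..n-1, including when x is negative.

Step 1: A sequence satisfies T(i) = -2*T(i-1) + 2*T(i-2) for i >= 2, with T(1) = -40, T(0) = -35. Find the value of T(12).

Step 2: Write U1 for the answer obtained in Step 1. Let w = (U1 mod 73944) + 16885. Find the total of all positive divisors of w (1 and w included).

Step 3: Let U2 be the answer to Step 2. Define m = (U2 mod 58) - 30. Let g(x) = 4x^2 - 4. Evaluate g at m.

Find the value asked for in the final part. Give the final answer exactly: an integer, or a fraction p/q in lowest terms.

Step 1: T(2) = -2*(-40) + 2*(-35) = 10; iterating: T(2)=10, T(3)=-100, T(4)=220, T(5)=-640, T(6)=1720, T(7)=-4720, T(8)=12880, T(9)=-35200, T(10)=96160, T(11)=-262720, T(12)=717760; answer 717760
Step 2: U1 = 717760; w = 69149; 69149 is prime, so its only divisors are 1 and 69149; sigma = 1 + 69149 = 69150; answer 69150
Step 3: U2 = 69150; m = -16; 4*(-16)^2 - 4 = (1024) + (-4) = 1020; answer 1020

1020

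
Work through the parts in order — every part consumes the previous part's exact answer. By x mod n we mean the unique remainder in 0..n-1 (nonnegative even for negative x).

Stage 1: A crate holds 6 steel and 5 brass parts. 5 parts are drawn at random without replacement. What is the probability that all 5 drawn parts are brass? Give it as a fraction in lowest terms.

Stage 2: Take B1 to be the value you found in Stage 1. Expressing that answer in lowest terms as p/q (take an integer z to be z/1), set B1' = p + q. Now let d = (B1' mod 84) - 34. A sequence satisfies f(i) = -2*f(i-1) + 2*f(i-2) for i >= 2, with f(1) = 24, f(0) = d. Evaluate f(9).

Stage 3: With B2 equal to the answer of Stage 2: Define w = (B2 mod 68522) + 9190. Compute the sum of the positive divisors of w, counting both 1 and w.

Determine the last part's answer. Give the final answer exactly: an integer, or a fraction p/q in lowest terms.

88848

Stage 1: total draws C(11,5) = 462; favorable C(5,5) = 1; P = 1/462; answer 1/462
Stage 2: B1 = 1/462; threaded value p + q = 463; d = 9; f(2) = -2*(24) + 2*(9) = -30; iterating: f(2)=-30, f(3)=108, f(4)=-276, f(5)=768, f(6)=-2088, f(7)=5712, f(8)=-15600, f(9)=42624; answer 42624
Stage 3: B2 = 42624; w = 51814; 51814 = 2 * 7 * 3701; sigma = (1 + 2) * (1 + 7) * (1 + 3701) = 3 * 8 * 3702 = 88848; answer 88848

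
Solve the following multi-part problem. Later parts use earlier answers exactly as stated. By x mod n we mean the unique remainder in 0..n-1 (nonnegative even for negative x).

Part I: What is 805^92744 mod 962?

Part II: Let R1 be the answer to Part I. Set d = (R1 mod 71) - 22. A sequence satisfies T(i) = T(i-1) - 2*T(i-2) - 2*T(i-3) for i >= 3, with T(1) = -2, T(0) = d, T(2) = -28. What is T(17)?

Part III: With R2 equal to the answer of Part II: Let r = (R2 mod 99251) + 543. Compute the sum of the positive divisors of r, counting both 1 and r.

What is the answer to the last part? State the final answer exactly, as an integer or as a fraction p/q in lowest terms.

29520

Part I: squarings mod 962: 805^1=805, 805^2=599, 805^4=937, 805^8=625, 805^16=53, 805^32=885, 805^64=157, 805^128=599, 805^256=937, 805^512=625, 805^1024=53, 805^2048=885, 805^4096=157, 805^8192=599, 805^16384=937, 805^32768=625, 805^65536=53; 805^92744 = 805^8 * 805^64 * 805^512 * 805^2048 * 805^8192 * 805^16384 * 805^65536 = 625 (mod 962); answer 625
Part II: R1 = 625; d = 35; T(3) = 1*(-28) - 2*(-2) - 2*(35) = -94; iterating: T(3)=-94, T(4)=-34, T(5)=210, T(6)=466, T(7)=114, T(8)=-1238, T(9)=-2398, T(10)=-150, T(11)=7122, T(12)=12218, T(13)=-1726, T(14)=-40406, T(15)=-61390, T(16)=22874, T(17)=226466; answer 226466
Part III: R2 = 226466; r = 28507; 28507 = 29 * 983; sigma = (1 + 29) * (1 + 983) = 30 * 984 = 29520; answer 29520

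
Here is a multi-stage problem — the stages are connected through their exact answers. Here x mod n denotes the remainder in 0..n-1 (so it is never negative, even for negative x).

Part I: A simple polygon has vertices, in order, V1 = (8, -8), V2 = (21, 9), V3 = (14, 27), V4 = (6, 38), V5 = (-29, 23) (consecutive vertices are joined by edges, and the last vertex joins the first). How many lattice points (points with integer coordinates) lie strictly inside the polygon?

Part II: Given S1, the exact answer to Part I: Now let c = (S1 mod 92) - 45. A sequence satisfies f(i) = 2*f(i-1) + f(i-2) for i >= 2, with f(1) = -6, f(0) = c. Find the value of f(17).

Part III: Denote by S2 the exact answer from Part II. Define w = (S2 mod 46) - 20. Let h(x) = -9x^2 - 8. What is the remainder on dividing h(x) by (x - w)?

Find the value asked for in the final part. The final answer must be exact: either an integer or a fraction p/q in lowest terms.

Part I: cross terms: (8*9 - 21*-8)=240, (21*27 - 14*9)=441, (14*38 - 6*27)=370, (6*23 - -29*38)=1240, (-29*-8 - 8*23)=48; twice the area = |2339| = 2339; area = 2339/2; boundary points = 1 + 1 + 1 + 5 + 1 = 9; strictly interior points = area - boundary/2 + 1 = 1166; answer 1166
Part II: S1 = 1166; c = 17; f(2) = 2*(-6) + 1*(17) = 5; iterating: f(2)=5, f(3)=4, f(4)=13, f(5)=30, f(6)=73, f(7)=176, f(8)=425, f(9)=1026, f(10)=2477, f(11)=5980, f(12)=14437, f(13)=34854, f(14)=84145, f(15)=203144, f(16)=490433, f(17)=1184010; answer 1184010
Part III: S2 = 1184010; w = -4; remainder = value at the root: -9*(-4)^2 - 8 = (-144) + (-8) = -152; answer -152

-152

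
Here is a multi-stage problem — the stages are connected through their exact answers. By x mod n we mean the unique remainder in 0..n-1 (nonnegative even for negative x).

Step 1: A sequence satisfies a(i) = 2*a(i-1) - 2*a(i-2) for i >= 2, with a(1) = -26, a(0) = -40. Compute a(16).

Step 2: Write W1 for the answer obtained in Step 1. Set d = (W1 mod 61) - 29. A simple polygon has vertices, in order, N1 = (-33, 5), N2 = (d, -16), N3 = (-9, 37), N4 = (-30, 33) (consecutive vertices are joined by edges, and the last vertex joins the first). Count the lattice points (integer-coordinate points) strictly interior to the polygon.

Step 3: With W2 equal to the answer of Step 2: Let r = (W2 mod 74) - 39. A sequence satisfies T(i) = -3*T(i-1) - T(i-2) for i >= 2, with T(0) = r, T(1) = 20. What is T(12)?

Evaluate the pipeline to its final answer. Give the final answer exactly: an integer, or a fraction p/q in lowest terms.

Step 1: a(2) = 2*(-26) - 2*(-40) = 28; iterating: a(2)=28, a(3)=108, a(4)=160, a(5)=104, a(6)=-112, a(7)=-432, a(8)=-640, a(9)=-416, a(10)=448, a(11)=1728, a(12)=2560, a(13)=1664, a(14)=-1792, a(15)=-6912, a(16)=-10240; answer -10240
Step 2: W1 = -10240; d = -21; cross terms: (-33*-16 - -21*5)=633, (-21*37 - -9*-16)=-921, (-9*33 - -30*37)=813, (-30*5 - -33*33)=939; twice the area = |1464| = 1464; area = 732; boundary points = 3 + 1 + 1 + 1 = 6; strictly interior points = area - boundary/2 + 1 = 730; answer 730
Step 3: W2 = 730; r = 25; T(2) = -3*(20) - 1*(25) = -85; iterating: T(2)=-85, T(3)=235, T(4)=-620, T(5)=1625, T(6)=-4255, T(7)=11140, T(8)=-29165, T(9)=76355, T(10)=-199900, T(11)=523345, T(12)=-1370135; answer -1370135

-1370135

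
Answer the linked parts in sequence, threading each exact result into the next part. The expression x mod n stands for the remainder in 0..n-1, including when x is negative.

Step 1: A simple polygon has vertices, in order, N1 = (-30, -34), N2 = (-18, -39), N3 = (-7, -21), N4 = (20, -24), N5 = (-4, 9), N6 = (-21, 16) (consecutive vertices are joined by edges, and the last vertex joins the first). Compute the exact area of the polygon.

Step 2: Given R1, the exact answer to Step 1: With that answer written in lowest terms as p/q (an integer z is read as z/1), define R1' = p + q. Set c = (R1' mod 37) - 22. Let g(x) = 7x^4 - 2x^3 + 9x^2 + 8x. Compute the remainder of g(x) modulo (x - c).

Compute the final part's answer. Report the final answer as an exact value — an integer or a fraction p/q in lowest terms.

Step 1: cross terms: (-30*-39 - -18*-34)=558, (-18*-21 - -7*-39)=105, (-7*-24 - 20*-21)=588, (20*9 - -4*-24)=84, (-4*16 - -21*9)=125, (-21*-34 - -30*16)=1194; twice the area = |2654| = 2654; area = 1327; answer 1327
Step 2: R1 = 1327; threaded value p + q = 1328; c = 11; remainder = value at the root: 7*(11)^4 - 2*(11)^3 + 9*(11)^2 + 8*(11)^1 = (102487) + (-2662) + (1089) + (88) = 101002; answer 101002

101002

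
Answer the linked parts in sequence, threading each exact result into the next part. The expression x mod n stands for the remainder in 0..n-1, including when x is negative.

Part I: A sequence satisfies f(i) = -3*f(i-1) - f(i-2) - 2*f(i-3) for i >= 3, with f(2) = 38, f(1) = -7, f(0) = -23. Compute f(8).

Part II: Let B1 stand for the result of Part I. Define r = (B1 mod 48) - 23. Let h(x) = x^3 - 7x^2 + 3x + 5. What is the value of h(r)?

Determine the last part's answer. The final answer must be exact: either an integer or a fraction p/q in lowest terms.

-6

Part I: f(3) = -3*(38) - 1*(-7) - 2*(-23) = -61; iterating: f(3)=-61, f(4)=159, f(5)=-492, f(6)=1439, f(7)=-4143, f(8)=11974; answer 11974
Part II: B1 = 11974; r = -1; 1*(-1)^3 - 7*(-1)^2 + 3*(-1)^1 + 5 = (-1) + (-7) + (-3) + (5) = -6; answer -6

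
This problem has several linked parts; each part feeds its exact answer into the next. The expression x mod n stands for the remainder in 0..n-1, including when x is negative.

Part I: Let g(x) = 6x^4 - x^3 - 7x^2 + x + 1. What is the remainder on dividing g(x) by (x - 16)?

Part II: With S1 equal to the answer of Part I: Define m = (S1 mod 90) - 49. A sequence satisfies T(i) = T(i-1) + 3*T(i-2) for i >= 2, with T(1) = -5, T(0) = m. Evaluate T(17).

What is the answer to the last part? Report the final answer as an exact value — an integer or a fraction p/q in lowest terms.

Part I: remainder = value at the root: 6*(16)^4 - 1*(16)^3 - 7*(16)^2 + 1*(16)^1 + 1 = (393216) + (-4096) + (-1792) + (16) + (1) = 387345; answer 387345
Part II: S1 = 387345; m = 26; T(2) = 1*(-5) + 3*(26) = 73; iterating: T(2)=73, T(3)=58, T(4)=277, T(5)=451, T(6)=1282, T(7)=2635, T(8)=6481, T(9)=14386, T(10)=33829, T(11)=76987, T(12)=178474, T(13)=409435, T(14)=944857, T(15)=2173162, T(16)=5007733, T(17)=11527219; answer 11527219

11527219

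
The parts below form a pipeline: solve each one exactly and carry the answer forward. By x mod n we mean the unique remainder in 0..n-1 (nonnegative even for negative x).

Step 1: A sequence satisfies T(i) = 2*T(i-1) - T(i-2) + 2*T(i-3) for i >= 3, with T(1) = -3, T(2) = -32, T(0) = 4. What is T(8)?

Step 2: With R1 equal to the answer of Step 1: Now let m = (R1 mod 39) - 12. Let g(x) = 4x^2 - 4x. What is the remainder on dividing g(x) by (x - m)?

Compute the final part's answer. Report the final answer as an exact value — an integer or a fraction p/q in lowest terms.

168

Step 1: T(3) = 2*(-32) - 1*(-3) + 2*(4) = -53; iterating: T(3)=-53, T(4)=-80, T(5)=-171, T(6)=-368, T(7)=-725, T(8)=-1424; answer -1424
Step 2: R1 = -1424; m = 7; remainder = value at the root: 4*(7)^2 - 4*(7)^1 = (196) + (-28) = 168; answer 168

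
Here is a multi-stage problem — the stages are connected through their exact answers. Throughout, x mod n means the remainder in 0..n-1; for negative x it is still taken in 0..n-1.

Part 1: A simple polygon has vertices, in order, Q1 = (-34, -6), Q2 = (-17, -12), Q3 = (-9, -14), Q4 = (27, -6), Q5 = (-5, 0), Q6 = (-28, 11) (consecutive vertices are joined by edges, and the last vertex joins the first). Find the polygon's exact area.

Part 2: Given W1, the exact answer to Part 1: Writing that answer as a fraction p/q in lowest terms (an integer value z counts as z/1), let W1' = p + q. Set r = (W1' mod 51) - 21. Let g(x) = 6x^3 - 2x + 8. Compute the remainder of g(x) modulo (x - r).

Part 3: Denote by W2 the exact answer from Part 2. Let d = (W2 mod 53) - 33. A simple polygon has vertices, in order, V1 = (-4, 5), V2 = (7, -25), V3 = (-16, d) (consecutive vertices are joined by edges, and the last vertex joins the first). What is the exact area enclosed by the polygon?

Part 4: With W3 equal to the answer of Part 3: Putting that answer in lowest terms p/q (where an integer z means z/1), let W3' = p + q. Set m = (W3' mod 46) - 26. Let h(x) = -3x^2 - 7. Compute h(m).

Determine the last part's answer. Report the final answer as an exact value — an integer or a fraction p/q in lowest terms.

Part 1: cross terms: (-34*-12 - -17*-6)=306, (-17*-14 - -9*-12)=130, (-9*-6 - 27*-14)=432, (27*0 - -5*-6)=-30, (-5*11 - -28*0)=-55, (-28*-6 - -34*11)=542; twice the area = |1325| = 1325; area = 1325/2; answer 1325/2
Part 2: W1 = 1325/2; threaded value p + q = 1327; r = -20; remainder = value at the root: 6*(-20)^3 - 2*(-20)^1 + 8 = (-48000) + (40) + (8) = -47952; answer -47952
Part 3: W2 = -47952; d = -20; cross terms: (-4*-25 - 7*5)=65, (7*-20 - -16*-25)=-540, (-16*5 - -4*-20)=-160; twice the area = |-635| = 635; area = 635/2; answer 635/2
Part 4: W3 = 635/2; threaded value p + q = 637; m = 13; -3*(13)^2 - 7 = (-507) + (-7) = -514; answer -514

-514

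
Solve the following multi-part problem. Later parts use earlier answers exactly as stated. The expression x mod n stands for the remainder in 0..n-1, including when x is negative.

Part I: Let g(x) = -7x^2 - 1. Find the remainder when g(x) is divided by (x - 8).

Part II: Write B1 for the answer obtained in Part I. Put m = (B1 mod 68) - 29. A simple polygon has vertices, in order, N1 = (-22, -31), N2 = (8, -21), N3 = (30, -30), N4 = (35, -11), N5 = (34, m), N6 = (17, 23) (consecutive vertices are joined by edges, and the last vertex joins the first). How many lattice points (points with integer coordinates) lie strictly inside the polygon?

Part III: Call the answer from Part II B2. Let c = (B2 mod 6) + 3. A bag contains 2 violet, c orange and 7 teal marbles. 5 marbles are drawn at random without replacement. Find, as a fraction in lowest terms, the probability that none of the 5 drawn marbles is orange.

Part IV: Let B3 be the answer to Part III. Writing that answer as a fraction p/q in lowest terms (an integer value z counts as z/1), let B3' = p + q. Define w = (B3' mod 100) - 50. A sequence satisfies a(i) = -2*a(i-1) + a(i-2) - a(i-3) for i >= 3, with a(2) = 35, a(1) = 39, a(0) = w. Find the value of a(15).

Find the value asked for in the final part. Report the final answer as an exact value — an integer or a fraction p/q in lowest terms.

-2092061

Part I: remainder = value at the root: -7*(8)^2 - 1 = (-448) + (-1) = -449; answer -449
Part II: B1 = -449; m = -2; cross terms: (-22*-21 - 8*-31)=710, (8*-30 - 30*-21)=390, (30*-11 - 35*-30)=720, (35*-2 - 34*-11)=304, (34*23 - 17*-2)=816, (17*-31 - -22*23)=-21; twice the area = |2919| = 2919; area = 2919/2; boundary points = 10 + 1 + 1 + 1 + 1 + 3 = 17; strictly interior points = area - boundary/2 + 1 = 1452; answer 1452
Part III: B2 = 1452; c = 3; total draws C(12,5) = 792; favorable C(9,5) = 126; P = 7/44; answer 7/44
Part IV: B3 = 7/44; threaded value p + q = 51; w = 1; a(3) = -2*(35) + 1*(39) - 1*(1) = -32; iterating: a(3)=-32, a(4)=60, a(5)=-187, a(6)=466, a(7)=-1179, a(8)=3011, a(9)=-7667, a(10)=19524, a(11)=-49726, a(12)=126643, a(13)=-322536, a(14)=821441, a(15)=-2092061; answer -2092061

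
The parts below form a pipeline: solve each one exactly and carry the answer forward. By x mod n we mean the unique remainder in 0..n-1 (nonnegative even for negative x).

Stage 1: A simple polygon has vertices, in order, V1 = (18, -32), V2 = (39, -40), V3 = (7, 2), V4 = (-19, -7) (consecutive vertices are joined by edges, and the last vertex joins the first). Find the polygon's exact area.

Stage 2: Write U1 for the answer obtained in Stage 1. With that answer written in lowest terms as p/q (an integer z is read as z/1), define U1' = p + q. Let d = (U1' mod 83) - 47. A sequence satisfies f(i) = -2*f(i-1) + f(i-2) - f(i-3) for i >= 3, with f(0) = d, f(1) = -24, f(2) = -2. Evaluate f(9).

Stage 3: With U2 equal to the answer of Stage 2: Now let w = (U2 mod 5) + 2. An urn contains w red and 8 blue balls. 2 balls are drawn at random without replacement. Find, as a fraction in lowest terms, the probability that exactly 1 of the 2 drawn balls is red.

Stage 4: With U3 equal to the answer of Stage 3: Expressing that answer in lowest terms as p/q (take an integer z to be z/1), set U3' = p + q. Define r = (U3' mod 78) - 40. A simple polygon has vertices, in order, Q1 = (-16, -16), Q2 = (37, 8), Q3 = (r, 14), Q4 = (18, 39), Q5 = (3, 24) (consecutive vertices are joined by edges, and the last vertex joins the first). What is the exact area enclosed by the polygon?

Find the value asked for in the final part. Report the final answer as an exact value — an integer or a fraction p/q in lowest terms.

Stage 1: cross terms: (18*-40 - 39*-32)=528, (39*2 - 7*-40)=358, (7*-7 - -19*2)=-11, (-19*-32 - 18*-7)=734; twice the area = |1609| = 1609; area = 1609/2; answer 1609/2
Stage 2: U1 = 1609/2; threaded value p + q = 1611; d = -13; f(3) = -2*(-2) + 1*(-24) - 1*(-13) = -7; iterating: f(3)=-7, f(4)=36, f(5)=-77, f(6)=197, f(7)=-507, f(8)=1288, f(9)=-3280; answer -3280
Stage 3: U2 = -3280; w = 2; total draws C(10,2) = 45; favorable C(2,1)*C(8,1) = 16; P = 16/45; answer 16/45
Stage 4: U3 = 16/45; threaded value p + q = 61; r = 21; cross terms: (-16*8 - 37*-16)=464, (37*14 - 21*8)=350, (21*39 - 18*14)=567, (18*24 - 3*39)=315, (3*-16 - -16*24)=336; twice the area = |2032| = 2032; area = 1016; answer 1016

1016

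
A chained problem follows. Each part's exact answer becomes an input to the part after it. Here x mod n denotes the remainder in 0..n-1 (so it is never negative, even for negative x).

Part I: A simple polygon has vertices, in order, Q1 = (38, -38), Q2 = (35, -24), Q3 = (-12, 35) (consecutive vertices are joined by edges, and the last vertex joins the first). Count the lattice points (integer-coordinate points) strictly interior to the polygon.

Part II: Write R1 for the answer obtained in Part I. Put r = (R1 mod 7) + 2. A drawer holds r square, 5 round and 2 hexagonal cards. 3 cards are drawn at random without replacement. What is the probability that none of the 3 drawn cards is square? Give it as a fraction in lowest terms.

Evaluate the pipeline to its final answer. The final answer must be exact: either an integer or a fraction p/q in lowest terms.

Part I: cross terms: (38*-24 - 35*-38)=418, (35*35 - -12*-24)=937, (-12*-38 - 38*35)=-874; twice the area = |481| = 481; area = 481/2; boundary points = 1 + 1 + 1 = 3; strictly interior points = area - boundary/2 + 1 = 240; answer 240
Part II: R1 = 240; r = 4; total draws C(11,3) = 165; favorable C(7,3) = 35; P = 7/33; answer 7/33

7/33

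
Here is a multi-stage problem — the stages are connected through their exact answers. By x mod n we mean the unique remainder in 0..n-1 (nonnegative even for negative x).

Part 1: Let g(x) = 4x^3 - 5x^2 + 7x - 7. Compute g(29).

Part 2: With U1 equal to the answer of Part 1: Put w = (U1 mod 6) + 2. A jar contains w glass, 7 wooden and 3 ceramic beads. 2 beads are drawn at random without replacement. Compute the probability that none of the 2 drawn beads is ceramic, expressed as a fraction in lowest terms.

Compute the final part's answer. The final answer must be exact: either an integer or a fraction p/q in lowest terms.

15/26

Part 1: 4*(29)^3 - 5*(29)^2 + 7*(29)^1 - 7 = (97556) + (-4205) + (203) + (-7) = 93547; answer 93547
Part 2: U1 = 93547; w = 3; total draws C(13,2) = 78; favorable C(10,2) = 45; P = 15/26; answer 15/26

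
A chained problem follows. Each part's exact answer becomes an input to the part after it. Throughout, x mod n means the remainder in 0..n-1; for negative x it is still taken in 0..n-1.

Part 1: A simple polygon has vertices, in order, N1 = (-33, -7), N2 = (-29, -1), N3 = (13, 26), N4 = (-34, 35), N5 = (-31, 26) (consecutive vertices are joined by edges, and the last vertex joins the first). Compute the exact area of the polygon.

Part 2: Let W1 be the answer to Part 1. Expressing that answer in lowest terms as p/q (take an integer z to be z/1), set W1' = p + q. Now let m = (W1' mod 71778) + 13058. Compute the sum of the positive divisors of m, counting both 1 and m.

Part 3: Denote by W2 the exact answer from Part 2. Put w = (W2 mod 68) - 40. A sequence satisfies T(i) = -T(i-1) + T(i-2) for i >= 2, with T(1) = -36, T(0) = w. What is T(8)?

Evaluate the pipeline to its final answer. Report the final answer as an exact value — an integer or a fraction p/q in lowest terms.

964

Part 1: cross terms: (-33*-1 - -29*-7)=-170, (-29*26 - 13*-1)=-741, (13*35 - -34*26)=1339, (-34*26 - -31*35)=201, (-31*-7 - -33*26)=1075; twice the area = |1704| = 1704; area = 852; answer 852
Part 2: W1 = 852; threaded value p + q = 853; m = 13911; 13911 = 3 * 4637; sigma = (1 + 3) * (1 + 4637) = 4 * 4638 = 18552; answer 18552
Part 3: W2 = 18552; w = 16; T(2) = -1*(-36) + 1*(16) = 52; iterating: T(2)=52, T(3)=-88, T(4)=140, T(5)=-228, T(6)=368, T(7)=-596, T(8)=964; answer 964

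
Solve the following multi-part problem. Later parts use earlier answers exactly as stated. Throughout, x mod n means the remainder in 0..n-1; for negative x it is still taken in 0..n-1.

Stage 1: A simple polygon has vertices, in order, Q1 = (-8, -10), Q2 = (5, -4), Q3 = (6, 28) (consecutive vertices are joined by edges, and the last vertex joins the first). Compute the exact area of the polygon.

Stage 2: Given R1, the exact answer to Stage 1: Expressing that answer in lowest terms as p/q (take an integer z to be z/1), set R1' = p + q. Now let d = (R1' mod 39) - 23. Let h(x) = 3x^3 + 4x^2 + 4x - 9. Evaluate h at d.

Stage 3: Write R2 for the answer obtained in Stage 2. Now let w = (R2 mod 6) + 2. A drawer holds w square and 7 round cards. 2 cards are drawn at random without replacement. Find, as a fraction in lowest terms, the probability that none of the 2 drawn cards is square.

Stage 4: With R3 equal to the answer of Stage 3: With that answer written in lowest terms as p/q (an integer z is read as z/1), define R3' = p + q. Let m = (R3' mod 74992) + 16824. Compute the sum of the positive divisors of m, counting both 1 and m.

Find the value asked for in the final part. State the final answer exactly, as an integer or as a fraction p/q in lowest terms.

Stage 1: cross terms: (-8*-4 - 5*-10)=82, (5*28 - 6*-4)=164, (6*-10 - -8*28)=164; twice the area = |410| = 410; area = 205; answer 205
Stage 2: R1 = 205; threaded value p + q = 206; d = -12; 3*(-12)^3 + 4*(-12)^2 + 4*(-12)^1 - 9 = (-5184) + (576) + (-48) + (-9) = -4665; answer -4665
Stage 3: R2 = -4665; w = 5; total draws C(12,2) = 66; favorable C(7,2) = 21; P = 7/22; answer 7/22
Stage 4: R3 = 7/22; threaded value p + q = 29; m = 16853; 16853 = 19 * 887; sigma = (1 + 19) * (1 + 887) = 20 * 888 = 17760; answer 17760

17760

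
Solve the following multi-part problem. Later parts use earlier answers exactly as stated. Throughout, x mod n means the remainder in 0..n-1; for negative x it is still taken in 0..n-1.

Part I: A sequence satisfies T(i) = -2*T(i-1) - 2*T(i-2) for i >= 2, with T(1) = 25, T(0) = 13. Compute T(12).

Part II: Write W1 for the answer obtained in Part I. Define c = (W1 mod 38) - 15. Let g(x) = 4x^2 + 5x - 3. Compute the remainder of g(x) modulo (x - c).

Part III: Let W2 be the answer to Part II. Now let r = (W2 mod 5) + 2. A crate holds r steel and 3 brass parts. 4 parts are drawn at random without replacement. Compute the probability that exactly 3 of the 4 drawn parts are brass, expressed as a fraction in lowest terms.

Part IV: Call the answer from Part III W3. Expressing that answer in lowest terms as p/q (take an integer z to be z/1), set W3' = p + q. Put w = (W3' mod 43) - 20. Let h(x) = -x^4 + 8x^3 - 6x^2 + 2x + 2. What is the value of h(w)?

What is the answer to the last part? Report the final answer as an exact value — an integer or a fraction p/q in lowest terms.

Part I: T(2) = -2*(25) - 2*(13) = -76; iterating: T(2)=-76, T(3)=102, T(4)=-52, T(5)=-100, T(6)=304, T(7)=-408, T(8)=208, T(9)=400, T(10)=-1216, T(11)=1632, T(12)=-832; answer -832
Part II: W1 = -832; c = -11; remainder = value at the root: 4*(-11)^2 + 5*(-11)^1 - 3 = (484) + (-55) + (-3) = 426; answer 426
Part III: W2 = 426; r = 3; total draws C(6,4) = 15; favorable C(3,3)*C(3,1) = 3; P = 1/5; answer 1/5
Part IV: W3 = 1/5; threaded value p + q = 6; w = -14; -1*(-14)^4 + 8*(-14)^3 - 6*(-14)^2 + 2*(-14)^1 + 2 = (-38416) + (-21952) + (-1176) + (-28) + (2) = -61570; answer -61570

-61570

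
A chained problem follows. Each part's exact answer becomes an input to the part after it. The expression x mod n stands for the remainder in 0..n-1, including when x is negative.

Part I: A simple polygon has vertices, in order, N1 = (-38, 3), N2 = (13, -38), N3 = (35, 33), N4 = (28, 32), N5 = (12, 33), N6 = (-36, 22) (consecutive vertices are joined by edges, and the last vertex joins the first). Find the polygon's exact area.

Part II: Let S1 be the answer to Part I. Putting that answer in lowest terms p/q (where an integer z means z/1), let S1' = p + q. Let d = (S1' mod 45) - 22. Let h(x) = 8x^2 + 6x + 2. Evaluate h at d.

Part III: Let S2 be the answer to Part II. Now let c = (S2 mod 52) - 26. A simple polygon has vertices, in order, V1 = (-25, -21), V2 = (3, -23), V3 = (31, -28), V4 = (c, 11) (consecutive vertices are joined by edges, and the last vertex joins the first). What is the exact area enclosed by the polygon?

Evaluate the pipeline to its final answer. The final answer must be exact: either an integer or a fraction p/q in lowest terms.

2051/2

Part I: cross terms: (-38*-38 - 13*3)=1405, (13*33 - 35*-38)=1759, (35*32 - 28*33)=196, (28*33 - 12*32)=540, (12*22 - -36*33)=1452, (-36*3 - -38*22)=728; twice the area = |6080| = 6080; area = 3040; answer 3040
Part II: S1 = 3040; threaded value p + q = 3041; d = 4; 8*(4)^2 + 6*(4)^1 + 2 = (128) + (24) + (2) = 154; answer 154
Part III: S2 = 154; c = 24; cross terms: (-25*-23 - 3*-21)=638, (3*-28 - 31*-23)=629, (31*11 - 24*-28)=1013, (24*-21 - -25*11)=-229; twice the area = |2051| = 2051; area = 2051/2; answer 2051/2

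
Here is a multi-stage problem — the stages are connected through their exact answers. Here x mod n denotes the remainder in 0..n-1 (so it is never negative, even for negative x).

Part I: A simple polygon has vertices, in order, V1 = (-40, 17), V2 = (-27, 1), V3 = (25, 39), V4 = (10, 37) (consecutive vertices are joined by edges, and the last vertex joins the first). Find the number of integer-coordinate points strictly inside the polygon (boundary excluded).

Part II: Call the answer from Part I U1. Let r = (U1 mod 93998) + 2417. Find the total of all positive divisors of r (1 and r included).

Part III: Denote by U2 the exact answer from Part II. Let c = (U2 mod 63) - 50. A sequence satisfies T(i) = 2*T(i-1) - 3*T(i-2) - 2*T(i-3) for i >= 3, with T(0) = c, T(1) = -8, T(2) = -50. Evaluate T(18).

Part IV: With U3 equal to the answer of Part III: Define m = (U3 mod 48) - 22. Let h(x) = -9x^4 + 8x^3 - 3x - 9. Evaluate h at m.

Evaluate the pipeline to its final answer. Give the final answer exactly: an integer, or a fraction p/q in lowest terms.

Part I: cross terms: (-40*1 - -27*17)=419, (-27*39 - 25*1)=-1078, (25*37 - 10*39)=535, (10*17 - -40*37)=1650; twice the area = |1526| = 1526; area = 763; boundary points = 1 + 2 + 1 + 10 = 14; strictly interior points = area - boundary/2 + 1 = 757; answer 757
Part II: U1 = 757; r = 3174; 3174 = 2 * 3 * 23^2; sigma = (1 + 2) * (1 + 3) * (1 + 23 + 529) = 3 * 4 * 553 = 6636; answer 6636
Part III: U2 = 6636; c = -29; T(3) = 2*(-50) - 3*(-8) - 2*(-29) = -18; iterating: T(3)=-18, T(4)=130, T(5)=414, T(6)=474, T(7)=-554, T(8)=-3358, T(9)=-6002, T(10)=-822, T(11)=23078, T(12)=60626, T(13)=53662, T(14)=-120710, T(15)=-523658, T(16)=-792510, T(17)=227374, T(18)=3879594; answer 3879594
Part IV: U3 = 3879594; m = 20; -9*(20)^4 + 8*(20)^3 - 3*(20)^1 - 9 = (-1440000) + (64000) + (-60) + (-9) = -1376069; answer -1376069

-1376069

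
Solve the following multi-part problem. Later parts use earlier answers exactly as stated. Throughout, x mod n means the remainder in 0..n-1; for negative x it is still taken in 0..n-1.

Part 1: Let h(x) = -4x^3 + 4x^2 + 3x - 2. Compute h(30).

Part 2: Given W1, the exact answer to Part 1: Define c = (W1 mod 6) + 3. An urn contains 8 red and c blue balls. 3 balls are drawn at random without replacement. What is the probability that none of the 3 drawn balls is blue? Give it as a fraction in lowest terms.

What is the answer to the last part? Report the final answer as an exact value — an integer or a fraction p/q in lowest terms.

Part 1: -4*(30)^3 + 4*(30)^2 + 3*(30)^1 - 2 = (-108000) + (3600) + (90) + (-2) = -104312; answer -104312
Part 2: W1 = -104312; c = 7; total draws C(15,3) = 455; favorable C(8,3) = 56; P = 8/65; answer 8/65

8/65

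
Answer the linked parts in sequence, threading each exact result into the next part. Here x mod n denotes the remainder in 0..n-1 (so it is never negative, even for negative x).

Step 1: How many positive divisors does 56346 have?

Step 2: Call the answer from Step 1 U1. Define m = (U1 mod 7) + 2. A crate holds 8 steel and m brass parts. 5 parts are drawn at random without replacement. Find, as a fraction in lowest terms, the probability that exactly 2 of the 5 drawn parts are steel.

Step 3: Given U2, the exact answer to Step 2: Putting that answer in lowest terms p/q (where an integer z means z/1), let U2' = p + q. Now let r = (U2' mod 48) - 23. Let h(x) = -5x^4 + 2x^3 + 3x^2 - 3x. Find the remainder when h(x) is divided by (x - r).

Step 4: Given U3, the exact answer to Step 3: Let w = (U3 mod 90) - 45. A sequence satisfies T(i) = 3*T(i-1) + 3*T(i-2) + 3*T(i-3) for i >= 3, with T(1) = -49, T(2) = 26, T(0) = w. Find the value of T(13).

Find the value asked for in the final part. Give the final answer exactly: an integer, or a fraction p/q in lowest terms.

Step 1: 56346 = 2 * 3 * 9391; number of divisors = (1+1) * (1+1) * (1+1) = 8; answer 8
Step 2: U1 = 8; m = 3; total draws C(11,5) = 462; favorable C(8,2)*C(3,3) = 28; P = 2/33; answer 2/33
Step 3: U2 = 2/33; threaded value p + q = 35; r = 12; remainder = value at the root: -5*(12)^4 + 2*(12)^3 + 3*(12)^2 - 3*(12)^1 = (-103680) + (3456) + (432) + (-36) = -99828; answer -99828
Step 4: U3 = -99828; w = 27; T(3) = 3*(26) + 3*(-49) + 3*(27) = 12; iterating: T(3)=12, T(4)=-33, T(5)=15, T(6)=-18, T(7)=-108, T(8)=-333, T(9)=-1377, T(10)=-5454, T(11)=-21492, T(12)=-84969, T(13)=-335745; answer -335745

-335745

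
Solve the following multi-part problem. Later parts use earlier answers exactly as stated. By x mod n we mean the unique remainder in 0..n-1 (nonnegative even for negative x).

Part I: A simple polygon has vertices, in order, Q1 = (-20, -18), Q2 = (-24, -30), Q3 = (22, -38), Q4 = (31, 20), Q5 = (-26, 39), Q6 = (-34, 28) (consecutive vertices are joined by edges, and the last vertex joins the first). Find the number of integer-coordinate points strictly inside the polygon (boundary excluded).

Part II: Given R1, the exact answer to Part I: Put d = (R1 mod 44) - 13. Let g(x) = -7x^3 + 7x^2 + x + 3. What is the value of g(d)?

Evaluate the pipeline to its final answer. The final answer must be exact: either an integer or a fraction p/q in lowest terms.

-17819

Part I: cross terms: (-20*-30 - -24*-18)=168, (-24*-38 - 22*-30)=1572, (22*20 - 31*-38)=1618, (31*39 - -26*20)=1729, (-26*28 - -34*39)=598, (-34*-18 - -20*28)=1172; twice the area = |6857| = 6857; area = 6857/2; boundary points = 4 + 2 + 1 + 19 + 1 + 2 = 29; strictly interior points = area - boundary/2 + 1 = 3415; answer 3415
Part II: R1 = 3415; d = 14; -7*(14)^3 + 7*(14)^2 + 1*(14)^1 + 3 = (-19208) + (1372) + (14) + (3) = -17819; answer -17819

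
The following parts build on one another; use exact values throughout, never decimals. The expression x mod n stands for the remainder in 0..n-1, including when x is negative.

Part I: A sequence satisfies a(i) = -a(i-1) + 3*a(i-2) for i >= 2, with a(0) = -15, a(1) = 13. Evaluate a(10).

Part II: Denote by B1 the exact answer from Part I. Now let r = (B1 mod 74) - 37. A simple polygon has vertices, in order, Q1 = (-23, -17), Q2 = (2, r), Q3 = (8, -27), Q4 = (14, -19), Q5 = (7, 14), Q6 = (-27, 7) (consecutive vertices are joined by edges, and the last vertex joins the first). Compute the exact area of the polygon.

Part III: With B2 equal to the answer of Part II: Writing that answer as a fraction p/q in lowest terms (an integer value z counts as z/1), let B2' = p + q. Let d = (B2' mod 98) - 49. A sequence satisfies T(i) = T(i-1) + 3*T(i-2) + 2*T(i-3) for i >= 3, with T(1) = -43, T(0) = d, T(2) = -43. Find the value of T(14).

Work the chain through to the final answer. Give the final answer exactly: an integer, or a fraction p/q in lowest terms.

Part I: a(2) = -1*(13) + 3*(-15) = -58; iterating: a(2)=-58, a(3)=97, a(4)=-271, a(5)=562, a(6)=-1375, a(7)=3061, a(8)=-7186, a(9)=16369, a(10)=-37927; answer -37927
Part II: B1 = -37927; r = -2; cross terms: (-23*-2 - 2*-17)=80, (2*-27 - 8*-2)=-38, (8*-19 - 14*-27)=226, (14*14 - 7*-19)=329, (7*7 - -27*14)=427, (-27*-17 - -23*7)=620; twice the area = |1644| = 1644; area = 822; answer 822
Part III: B2 = 822; threaded value p + q = 823; d = -10; T(3) = 1*(-43) + 3*(-43) + 2*(-10) = -192; iterating: T(3)=-192, T(4)=-407, T(5)=-1069, T(6)=-2674, T(7)=-6695, T(8)=-16855, T(9)=-42288, T(10)=-106243, T(11)=-266817, T(12)=-670122, T(13)=-1683059, T(14)=-4227059; answer -4227059

-4227059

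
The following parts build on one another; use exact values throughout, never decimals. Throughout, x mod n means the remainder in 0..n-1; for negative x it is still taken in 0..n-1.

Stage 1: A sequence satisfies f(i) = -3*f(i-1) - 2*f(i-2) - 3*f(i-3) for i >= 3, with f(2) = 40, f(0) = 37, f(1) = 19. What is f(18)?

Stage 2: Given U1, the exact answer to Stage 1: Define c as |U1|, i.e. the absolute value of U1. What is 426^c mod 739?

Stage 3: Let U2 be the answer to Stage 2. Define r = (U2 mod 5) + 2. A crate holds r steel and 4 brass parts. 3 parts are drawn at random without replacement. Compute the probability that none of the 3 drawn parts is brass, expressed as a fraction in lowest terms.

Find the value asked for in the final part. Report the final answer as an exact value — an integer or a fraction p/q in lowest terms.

Stage 1: f(3) = -3*(40) - 2*(19) - 3*(37) = -269; iterating: f(3)=-269, f(4)=670, f(5)=-1592, f(6)=4243, f(7)=-11555, f(8)=30955, f(9)=-82484, f(10)=220207, f(11)=-588518, f(12)=1572592, f(13)=-4201361, f(14)=11224453, f(15)=-29988413, f(16)=80120416, f(17)=-214057781, f(18)=571897750; answer 571897750
Stage 2: U1 = 571897750; c = 571897750; squarings mod 739: 426^1=426, 426^2=421, 426^4=620, 426^8=120, 426^16=359, 426^32=295, 426^64=562, 426^128=291, 426^256=435, 426^512=41, 426^1024=203, 426^2048=564, 426^4096=326, 426^8192=599, 426^16384=386, 426^32768=457, 426^65536=451, 426^131072=176, 426^262144=677, 426^524288=149, 426^1048576=31, 426^2097152=222, 426^4194304=510, 426^8388608=711, 426^16777216=45, 426^33554432=547, 426^67108864=653, 426^134217728=6, 426^268435456=36, 426^536870912=557; 426^571897750 = 426^2 * 426^4 * 426^16 * 426^128 * 426^256 * 426^512 * 426^1024 * 426^4096 * 426^8192 * 426^16384 * 426^131072 * 426^262144 * 426^1048576 * 426^33554432 * 426^536870912 = 386 (mod 739); answer 386
Stage 3: U2 = 386; r = 3; total draws C(7,3) = 35; favorable C(3,3) = 1; P = 1/35; answer 1/35

1/35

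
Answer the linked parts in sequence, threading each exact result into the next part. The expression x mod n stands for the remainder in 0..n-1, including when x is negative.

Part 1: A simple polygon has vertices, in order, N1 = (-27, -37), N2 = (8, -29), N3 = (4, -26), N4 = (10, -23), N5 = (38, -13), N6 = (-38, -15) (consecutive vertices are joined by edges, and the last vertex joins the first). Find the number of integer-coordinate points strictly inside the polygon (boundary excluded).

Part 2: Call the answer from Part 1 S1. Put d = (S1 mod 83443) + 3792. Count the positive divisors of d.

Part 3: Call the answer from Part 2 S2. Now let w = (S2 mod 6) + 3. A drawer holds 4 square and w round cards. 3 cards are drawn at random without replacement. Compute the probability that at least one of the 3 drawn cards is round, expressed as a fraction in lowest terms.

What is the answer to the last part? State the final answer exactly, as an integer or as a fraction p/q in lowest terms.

161/165

Part 1: cross terms: (-27*-29 - 8*-37)=1079, (8*-26 - 4*-29)=-92, (4*-23 - 10*-26)=168, (10*-13 - 38*-23)=744, (38*-15 - -38*-13)=-1064, (-38*-37 - -27*-15)=1001; twice the area = |1836| = 1836; area = 918; boundary points = 1 + 1 + 3 + 2 + 2 + 11 = 20; strictly interior points = area - boundary/2 + 1 = 909; answer 909
Part 2: S1 = 909; d = 4701; 4701 = 3 * 1567; number of divisors = (1+1) * (1+1) = 4; answer 4
Part 3: S2 = 4; w = 7; total draws C(11,3) = 165; complement C(4,3) = 4; favorable 165 - 4 = 161; P = 161/165; answer 161/165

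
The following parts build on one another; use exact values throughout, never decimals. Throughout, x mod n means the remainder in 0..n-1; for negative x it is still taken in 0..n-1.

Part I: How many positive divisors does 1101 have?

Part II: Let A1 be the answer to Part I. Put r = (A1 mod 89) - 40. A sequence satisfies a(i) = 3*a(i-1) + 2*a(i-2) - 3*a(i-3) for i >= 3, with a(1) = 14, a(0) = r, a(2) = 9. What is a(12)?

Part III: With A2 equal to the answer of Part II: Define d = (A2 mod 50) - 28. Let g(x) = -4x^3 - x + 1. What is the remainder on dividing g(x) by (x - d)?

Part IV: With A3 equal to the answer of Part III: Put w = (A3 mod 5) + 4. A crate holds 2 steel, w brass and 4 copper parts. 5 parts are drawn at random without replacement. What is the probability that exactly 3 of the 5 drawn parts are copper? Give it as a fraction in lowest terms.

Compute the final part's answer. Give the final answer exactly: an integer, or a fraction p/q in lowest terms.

2/11

Part I: 1101 = 3 * 367; number of divisors = (1+1) * (1+1) = 4; answer 4
Part II: A1 = 4; r = -36; a(3) = 3*(9) + 2*(14) - 3*(-36) = 163; iterating: a(3)=163, a(4)=465, a(5)=1694, a(6)=5523, a(7)=18562, a(8)=61650, a(9)=205505, a(10)=684129, a(11)=2278447, a(12)=7587084; answer 7587084
Part III: A2 = 7587084; d = 6; remainder = value at the root: -4*(6)^3 - 1*(6)^1 + 1 = (-864) + (-6) + (1) = -869; answer -869
Part IV: A3 = -869; w = 5; total draws C(11,5) = 462; favorable C(4,3)*C(7,2) = 84; P = 2/11; answer 2/11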